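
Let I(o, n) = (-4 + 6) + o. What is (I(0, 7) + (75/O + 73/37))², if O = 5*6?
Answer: 229441/5476 ≈ 41.899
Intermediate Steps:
O = 30
I(o, n) = 2 + o
(I(0, 7) + (75/O + 73/37))² = ((2 + 0) + (75/30 + 73/37))² = (2 + (75*(1/30) + 73*(1/37)))² = (2 + (5/2 + 73/37))² = (2 + 331/74)² = (479/74)² = 229441/5476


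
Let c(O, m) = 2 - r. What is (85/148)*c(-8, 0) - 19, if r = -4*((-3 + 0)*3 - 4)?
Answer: -3531/74 ≈ -47.716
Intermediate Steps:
r = 52 (r = -4*(-3*3 - 4) = -4*(-9 - 4) = -4*(-13) = 52)
c(O, m) = -50 (c(O, m) = 2 - 1*52 = 2 - 52 = -50)
(85/148)*c(-8, 0) - 19 = (85/148)*(-50) - 19 = -2125/74 - 19 = -3531/74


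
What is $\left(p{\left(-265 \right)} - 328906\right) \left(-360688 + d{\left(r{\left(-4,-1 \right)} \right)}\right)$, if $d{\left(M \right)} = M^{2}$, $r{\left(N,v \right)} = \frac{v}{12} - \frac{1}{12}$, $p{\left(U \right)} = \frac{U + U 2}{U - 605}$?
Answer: $\frac{247703842751665}{2088} \approx 1.1863 \cdot 10^{11}$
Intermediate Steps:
$p{\left(U \right)} = \frac{3 U}{-605 + U}$ ($p{\left(U \right)} = \frac{U + 2 U}{-605 + U} = \frac{3 U}{-605 + U}$)
$r{\left(N,v \right)} = - \frac{1}{12} + \frac{v}{12}$ ($r{\left(N,v \right)} = v \frac{1}{12} - \frac{1}{12} = \frac{v}{12} - \frac{1}{12} = - \frac{1}{12} + \frac{v}{12}$)
$\left(p{\left(-265 \right)} - 328906\right) \left(-360688 + d{\left(r{\left(-4,-1 \right)} \right)}\right) = \left(3 \left(-265\right) \frac{1}{-605 - 265} - 328906\right) \left(-360688 + \left(- \frac{1}{12} + \frac{1}{12} \left(-1\right)\right)^{2}\right) = \left(3 \left(-265\right) \frac{1}{-870} - 328906\right) \left(-360688 + \left(- \frac{1}{12} - \frac{1}{12}\right)^{2}\right) = \left(3 \left(-265\right) \left(- \frac{1}{870}\right) - 328906\right) \left(-360688 + \left(- \frac{1}{6}\right)^{2}\right) = \left(\frac{53}{58} - 328906\right) \left(-360688 + \frac{1}{36}\right) = \left(- \frac{19076495}{58}\right) \left(- \frac{12984767}{36}\right) = \frac{247703842751665}{2088}$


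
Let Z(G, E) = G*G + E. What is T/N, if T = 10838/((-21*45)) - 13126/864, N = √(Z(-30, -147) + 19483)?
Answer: -134371*√5059/50994720 ≈ -0.18742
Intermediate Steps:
Z(G, E) = E + G² (Z(G, E) = G² + E = E + G²)
N = 2*√5059 (N = √((-147 + (-30)²) + 19483) = √((-147 + 900) + 19483) = √(753 + 19483) = √20236 = 2*√5059 ≈ 142.25)
T = -134371/5040 (T = 10838/(-945) - 13126*1/864 = 10838*(-1/945) - 6563/432 = -10838/945 - 6563/432 = -134371/5040 ≈ -26.661)
T/N = -134371*√5059/10118/5040 = -134371*√5059/50994720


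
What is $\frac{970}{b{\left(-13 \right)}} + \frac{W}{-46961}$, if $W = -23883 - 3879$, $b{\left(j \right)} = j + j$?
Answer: $- \frac{22415179}{610493} \approx -36.716$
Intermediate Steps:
$b{\left(j \right)} = 2 j$
$W = -27762$ ($W = -23883 - 3879 = -27762$)
$\frac{970}{b{\left(-13 \right)}} + \frac{W}{-46961} = \frac{970}{2 \left(-13\right)} - \frac{27762}{-46961} = \frac{970}{-26} - - \frac{27762}{46961} = 970 \left(- \frac{1}{26}\right) + \frac{27762}{46961} = - \frac{485}{13} + \frac{27762}{46961} = - \frac{22415179}{610493}$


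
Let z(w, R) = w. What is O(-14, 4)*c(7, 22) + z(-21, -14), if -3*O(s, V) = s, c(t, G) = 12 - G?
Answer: -203/3 ≈ -67.667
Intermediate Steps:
O(s, V) = -s/3
O(-14, 4)*c(7, 22) + z(-21, -14) = (-⅓*(-14))*(12 - 1*22) - 21 = 14*(12 - 22)/3 - 21 = (14/3)*(-10) - 21 = -140/3 - 21 = -203/3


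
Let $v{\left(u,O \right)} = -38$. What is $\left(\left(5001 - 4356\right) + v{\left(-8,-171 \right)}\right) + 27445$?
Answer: $28052$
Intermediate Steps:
$\left(\left(5001 - 4356\right) + v{\left(-8,-171 \right)}\right) + 27445 = \left(\left(5001 - 4356\right) - 38\right) + 27445 = \left(645 - 38\right) + 27445 = 607 + 27445 = 28052$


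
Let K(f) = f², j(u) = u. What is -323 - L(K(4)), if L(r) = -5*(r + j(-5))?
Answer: -268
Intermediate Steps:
L(r) = 25 - 5*r (L(r) = -5*(r - 5) = -5*(-5 + r) = 25 - 5*r)
-323 - L(K(4)) = -323 - (25 - 5*4²) = -323 - (25 - 5*16) = -323 - (25 - 80) = -323 - 1*(-55) = -323 + 55 = -268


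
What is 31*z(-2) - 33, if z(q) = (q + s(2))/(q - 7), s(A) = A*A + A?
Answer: -421/9 ≈ -46.778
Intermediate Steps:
s(A) = A + A**2 (s(A) = A**2 + A = A + A**2)
z(q) = (6 + q)/(-7 + q) (z(q) = (q + 2*(1 + 2))/(q - 7) = (q + 2*3)/(-7 + q) = (q + 6)/(-7 + q) = (6 + q)/(-7 + q))
31*z(-2) - 33 = 31*((6 - 2)/(-7 - 2)) - 33 = 31*(4/(-9)) - 33 = 31*(-1/9*4) - 33 = 31*(-4/9) - 33 = -124/9 - 33 = -421/9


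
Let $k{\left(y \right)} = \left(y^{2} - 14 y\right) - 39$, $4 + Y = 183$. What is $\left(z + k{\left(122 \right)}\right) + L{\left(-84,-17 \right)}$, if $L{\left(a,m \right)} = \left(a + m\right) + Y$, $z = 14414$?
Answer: $27629$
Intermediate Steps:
$Y = 179$ ($Y = -4 + 183 = 179$)
$L{\left(a,m \right)} = 179 + a + m$ ($L{\left(a,m \right)} = \left(a + m\right) + 179 = 179 + a + m$)
$k{\left(y \right)} = -39 + y^{2} - 14 y$
$\left(z + k{\left(122 \right)}\right) + L{\left(-84,-17 \right)} = \left(14414 - \left(1747 - 14884\right)\right) - -78 = \left(14414 - -13137\right) + 78 = \left(14414 + 13137\right) + 78 = 27551 + 78 = 27629$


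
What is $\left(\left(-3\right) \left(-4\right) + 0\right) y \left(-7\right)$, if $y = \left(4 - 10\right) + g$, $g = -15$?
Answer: $1764$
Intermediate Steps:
$y = -21$ ($y = \left(4 - 10\right) - 15 = -6 - 15 = -21$)
$\left(\left(-3\right) \left(-4\right) + 0\right) y \left(-7\right) = \left(\left(-3\right) \left(-4\right) + 0\right) \left(-21\right) \left(-7\right) = \left(12 + 0\right) \left(-21\right) \left(-7\right) = 12 \left(-21\right) \left(-7\right) = \left(-252\right) \left(-7\right) = 1764$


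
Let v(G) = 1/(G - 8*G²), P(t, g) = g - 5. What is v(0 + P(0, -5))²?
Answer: 1/656100 ≈ 1.5242e-6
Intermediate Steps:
P(t, g) = -5 + g
v(0 + P(0, -5))² = (-1/((0 + (-5 - 5))*(-1 + 8*(0 + (-5 - 5)))))² = (-1/((0 - 10)*(-1 + 8*(0 - 10))))² = (-1/(-10*(-1 + 8*(-10))))² = (-1*(-⅒)/(-1 - 80))² = (-1*(-⅒)/(-81))² = (-1*(-⅒)*(-1/81))² = (-1/810)² = 1/656100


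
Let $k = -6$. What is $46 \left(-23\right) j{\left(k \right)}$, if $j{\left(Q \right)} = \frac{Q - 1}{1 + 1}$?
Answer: $3703$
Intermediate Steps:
$j{\left(Q \right)} = - \frac{1}{2} + \frac{Q}{2}$ ($j{\left(Q \right)} = \frac{-1 + Q}{2} = \left(-1 + Q\right) \frac{1}{2} = - \frac{1}{2} + \frac{Q}{2}$)
$46 \left(-23\right) j{\left(k \right)} = 46 \left(-23\right) \left(- \frac{1}{2} + \frac{1}{2} \left(-6\right)\right) = - 1058 \left(- \frac{1}{2} - 3\right) = \left(-1058\right) \left(- \frac{7}{2}\right) = 3703$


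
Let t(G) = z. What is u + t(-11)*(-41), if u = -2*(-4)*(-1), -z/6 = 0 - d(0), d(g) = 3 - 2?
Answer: -254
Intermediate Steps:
d(g) = 1
z = 6 (z = -6*(0 - 1*1) = -6*(0 - 1) = -6*(-1) = 6)
t(G) = 6
u = -8 (u = 8*(-1) = -8)
u + t(-11)*(-41) = -8 + 6*(-41) = -8 - 246 = -254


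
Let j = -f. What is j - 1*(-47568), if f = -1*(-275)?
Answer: 47293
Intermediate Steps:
f = 275
j = -275 (j = -1*275 = -275)
j - 1*(-47568) = -275 - 1*(-47568) = -275 + 47568 = 47293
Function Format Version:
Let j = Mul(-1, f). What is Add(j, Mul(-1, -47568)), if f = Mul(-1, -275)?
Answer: 47293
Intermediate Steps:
f = 275
j = -275 (j = Mul(-1, 275) = -275)
Add(j, Mul(-1, -47568)) = Add(-275, Mul(-1, -47568)) = Add(-275, 47568) = 47293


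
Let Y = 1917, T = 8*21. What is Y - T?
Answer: 1749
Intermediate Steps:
T = 168
Y - T = 1917 - 1*168 = 1917 - 168 = 1749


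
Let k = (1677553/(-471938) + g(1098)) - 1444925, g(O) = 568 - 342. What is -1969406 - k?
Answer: -247627494613/471938 ≈ -5.2470e+5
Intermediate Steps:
g(O) = 226
k = -681810034215/471938 (k = (1677553/(-471938) + 226) - 1444925 = (1677553*(-1/471938) + 226) - 1444925 = (-1677553/471938 + 226) - 1444925 = 104980435/471938 - 1444925 = -681810034215/471938 ≈ -1.4447e+6)
-1969406 - k = -1969406 - 1*(-681810034215/471938) = -1969406 + 681810034215/471938 = -247627494613/471938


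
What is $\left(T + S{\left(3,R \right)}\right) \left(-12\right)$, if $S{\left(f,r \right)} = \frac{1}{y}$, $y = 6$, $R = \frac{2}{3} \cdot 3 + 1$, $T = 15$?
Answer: $-182$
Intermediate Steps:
$R = 3$ ($R = 2 \cdot \frac{1}{3} \cdot 3 + 1 = \frac{2}{3} \cdot 3 + 1 = 2 + 1 = 3$)
$S{\left(f,r \right)} = \frac{1}{6}$
$\left(T + S{\left(3,R \right)}\right) \left(-12\right) = \left(15 + \frac{1}{6}\right) \left(-12\right) = \frac{91}{6} \left(-12\right) = -182$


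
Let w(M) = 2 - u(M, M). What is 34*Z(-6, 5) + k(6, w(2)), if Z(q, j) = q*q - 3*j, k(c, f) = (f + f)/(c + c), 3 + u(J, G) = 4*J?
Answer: 1427/2 ≈ 713.50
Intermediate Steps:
u(J, G) = -3 + 4*J
w(M) = 5 - 4*M (w(M) = 2 - (-3 + 4*M) = 2 + (3 - 4*M) = 5 - 4*M)
k(c, f) = f/c (k(c, f) = (2*f)/((2*c)) = (2*f)*(1/(2*c)) = f/c)
Z(q, j) = q² - 3*j
34*Z(-6, 5) + k(6, w(2)) = 34*((-6)² - 3*5) + (5 - 4*2)/6 = 34*(36 - 15) + (5 - 8)*(⅙) = 34*21 - 3*⅙ = 714 - ½ = 1427/2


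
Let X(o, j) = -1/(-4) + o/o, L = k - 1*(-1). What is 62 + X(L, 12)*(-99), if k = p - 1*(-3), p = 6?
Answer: -247/4 ≈ -61.750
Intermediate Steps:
k = 9 (k = 6 - 1*(-3) = 6 + 3 = 9)
L = 10 (L = 9 - 1*(-1) = 9 + 1 = 10)
X(o, j) = 5/4 (X(o, j) = -1*(-¼) + 1 = ¼ + 1 = 5/4)
62 + X(L, 12)*(-99) = 62 + (5/4)*(-99) = 62 - 495/4 = -247/4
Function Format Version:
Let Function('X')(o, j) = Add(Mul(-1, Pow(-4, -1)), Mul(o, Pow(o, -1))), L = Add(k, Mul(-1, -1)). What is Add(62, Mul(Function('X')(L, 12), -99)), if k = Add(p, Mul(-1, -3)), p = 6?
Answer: Rational(-247, 4) ≈ -61.750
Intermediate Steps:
k = 9 (k = Add(6, Mul(-1, -3)) = Add(6, 3) = 9)
L = 10 (L = Add(9, Mul(-1, -1)) = Add(9, 1) = 10)
Function('X')(o, j) = Rational(5, 4) (Function('X')(o, j) = Add(Mul(-1, Rational(-1, 4)), 1) = Add(Rational(1, 4), 1) = Rational(5, 4))
Add(62, Mul(Function('X')(L, 12), -99)) = Add(62, Mul(Rational(5, 4), -99)) = Add(62, Rational(-495, 4)) = Rational(-247, 4)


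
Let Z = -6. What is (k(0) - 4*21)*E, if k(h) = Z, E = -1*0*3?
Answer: 0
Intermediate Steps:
E = 0 (E = 0*3 = 0)
k(h) = -6
(k(0) - 4*21)*E = (-6 - 4*21)*0 = (-6 - 84)*0 = -90*0 = 0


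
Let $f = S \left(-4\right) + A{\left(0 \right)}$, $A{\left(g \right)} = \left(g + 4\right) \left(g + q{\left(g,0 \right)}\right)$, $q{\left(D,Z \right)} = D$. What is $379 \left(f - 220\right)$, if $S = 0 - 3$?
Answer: $-78832$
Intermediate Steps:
$S = -3$
$A{\left(g \right)} = 2 g \left(4 + g\right)$ ($A{\left(g \right)} = \left(g + 4\right) \left(g + g\right) = \left(4 + g\right) 2 g = 2 g \left(4 + g\right)$)
$f = 12$ ($f = \left(-3\right) \left(-4\right) + 2 \cdot 0 \left(4 + 0\right) = 12 + 2 \cdot 0 \cdot 4 = 12 + 0 = 12$)
$379 \left(f - 220\right) = 379 \left(12 - 220\right) = 379 \left(-208\right) = -78832$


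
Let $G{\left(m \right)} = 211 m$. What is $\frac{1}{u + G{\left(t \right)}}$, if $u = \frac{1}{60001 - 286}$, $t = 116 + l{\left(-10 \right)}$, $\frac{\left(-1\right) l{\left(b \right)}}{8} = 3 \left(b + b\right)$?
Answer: $\frac{59715}{7509519541} \approx 7.9519 \cdot 10^{-6}$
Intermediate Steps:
$l{\left(b \right)} = - 48 b$ ($l{\left(b \right)} = - 8 \cdot 3 \left(b + b\right) = - 8 \cdot 3 \cdot 2 b = - 8 \cdot 6 b = - 48 b$)
$t = 596$ ($t = 116 - -480 = 116 + 480 = 596$)
$u = \frac{1}{59715} \approx 1.6746 \cdot 10^{-5}$
$\frac{1}{u + G{\left(t \right)}} = \frac{1}{\frac{1}{59715} + 211 \cdot 596} = \frac{1}{\frac{1}{59715} + 125756} = \frac{1}{\frac{7509519541}{59715}} = \frac{59715}{7509519541}$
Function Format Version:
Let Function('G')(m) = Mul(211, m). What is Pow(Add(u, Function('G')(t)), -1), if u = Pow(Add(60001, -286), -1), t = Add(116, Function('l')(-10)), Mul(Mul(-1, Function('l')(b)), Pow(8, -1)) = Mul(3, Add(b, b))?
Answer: Rational(59715, 7509519541) ≈ 7.9519e-6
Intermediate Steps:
Function('l')(b) = Mul(-48, b) (Function('l')(b) = Mul(-8, Mul(3, Add(b, b))) = Mul(-8, Mul(3, Mul(2, b))) = Mul(-8, Mul(6, b)) = Mul(-48, b))
t = 596 (t = Add(116, Mul(-48, -10)) = Add(116, 480) = 596)
u = Rational(1, 59715) (u = Pow(59715, -1) = Rational(1, 59715) ≈ 1.6746e-5)
Pow(Add(u, Function('G')(t)), -1) = Pow(Add(Rational(1, 59715), Mul(211, 596)), -1) = Pow(Add(Rational(1, 59715), 125756), -1) = Pow(Rational(7509519541, 59715), -1) = Rational(59715, 7509519541)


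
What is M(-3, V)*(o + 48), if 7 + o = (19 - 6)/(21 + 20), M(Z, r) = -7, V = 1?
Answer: -11858/41 ≈ -289.22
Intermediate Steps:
o = -274/41 (o = -7 + (19 - 6)/(21 + 20) = -7 + 13/41 = -274/41 ≈ -6.6829)
M(-3, V)*(o + 48) = -7*(-274/41 + 48) = -7*1694/41 = -11858/41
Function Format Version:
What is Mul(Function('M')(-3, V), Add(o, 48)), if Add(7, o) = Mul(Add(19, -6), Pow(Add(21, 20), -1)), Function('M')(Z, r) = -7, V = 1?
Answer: Rational(-11858, 41) ≈ -289.22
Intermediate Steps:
o = Rational(-274, 41) (o = Add(-7, Mul(Add(19, -6), Pow(Add(21, 20), -1))) = Add(-7, Mul(13, Pow(41, -1))) = Add(-7, Mul(13, Rational(1, 41))) = Add(-7, Rational(13, 41)) = Rational(-274, 41) ≈ -6.6829)
Mul(Function('M')(-3, V), Add(o, 48)) = Mul(-7, Add(Rational(-274, 41), 48)) = Mul(-7, Rational(1694, 41)) = Rational(-11858, 41)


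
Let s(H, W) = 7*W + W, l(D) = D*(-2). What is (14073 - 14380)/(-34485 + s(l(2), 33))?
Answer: 307/34221 ≈ 0.0089711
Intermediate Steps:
l(D) = -2*D
s(H, W) = 8*W
(14073 - 14380)/(-34485 + s(l(2), 33)) = (14073 - 14380)/(-34485 + 8*33) = -307/(-34485 + 264) = -307/(-34221) = -307*(-1/34221) = 307/34221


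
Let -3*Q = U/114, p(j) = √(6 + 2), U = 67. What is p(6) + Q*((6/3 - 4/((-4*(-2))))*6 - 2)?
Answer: -469/342 + 2*√2 ≈ 1.4571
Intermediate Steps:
p(j) = 2*√2 (p(j) = √8 = 2*√2)
Q = -67/342 (Q = -67/(3*114) = -⅓*67/114 = -67/342 ≈ -0.19591)
p(6) + Q*((6/3 - 4/((-4*(-2))))*6 - 2) = 2*√2 - 67*((6/3 - 4/((-4*(-2))))*6 - 2)/342 = 2*√2 - 67*((6*(⅓) - 4/8)*6 - 2)/342 = 2*√2 - 67*((2 - 4*⅛)*6 - 2)/342 = 2*√2 - 67*((2 - ½)*6 - 2)/342 = 2*√2 - 67*((3/2)*6 - 2)/342 = 2*√2 - 67*(9 - 2)/342 = 2*√2 - 67/342*7 = 2*√2 - 469/342 = -469/342 + 2*√2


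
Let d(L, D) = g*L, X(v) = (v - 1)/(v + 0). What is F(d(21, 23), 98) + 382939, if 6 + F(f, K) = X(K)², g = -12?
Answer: 3677697941/9604 ≈ 3.8293e+5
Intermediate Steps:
X(v) = (-1 + v)/v
d(L, D) = -12*L
F(f, K) = -6 + (-1 + K)²/K² (F(f, K) = -6 + ((-1 + K)/K)² = -6 + (-1 + K)²/K²)
F(d(21, 23), 98) + 382939 = (-6 + (-1 + 98)²/98²) + 382939 = (-6 + (1/9604)*97²) + 382939 = (-6 + (1/9604)*9409) + 382939 = (-6 + 9409/9604) + 382939 = -48215/9604 + 382939 = 3677697941/9604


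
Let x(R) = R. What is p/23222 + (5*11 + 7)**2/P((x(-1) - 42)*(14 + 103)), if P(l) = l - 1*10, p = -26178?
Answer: -110614333/58531051 ≈ -1.8898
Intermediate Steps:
P(l) = -10 + l (P(l) = l - 10 = -10 + l)
p/23222 + (5*11 + 7)**2/P((x(-1) - 42)*(14 + 103)) = -26178/23222 + (5*11 + 7)**2/(-10 + (-1 - 42)*(14 + 103)) = -26178*1/23222 + (55 + 7)**2/(-10 - 43*117) = -13089/11611 + 62**2/(-10 - 5031) = -13089/11611 + 3844/(-5041) = -13089/11611 + 3844*(-1/5041) = -13089/11611 - 3844/5041 = -110614333/58531051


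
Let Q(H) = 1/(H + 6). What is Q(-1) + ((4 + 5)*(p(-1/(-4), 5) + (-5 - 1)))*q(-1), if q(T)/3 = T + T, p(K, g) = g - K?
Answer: 677/10 ≈ 67.700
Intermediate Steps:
Q(H) = 1/(6 + H)
q(T) = 6*T (q(T) = 3*(T + T) = 3*(2*T) = 6*T)
Q(-1) + ((4 + 5)*(p(-1/(-4), 5) + (-5 - 1)))*q(-1) = 1/(6 - 1) + ((4 + 5)*((5 - (-1)/(-4)) + (-5 - 1)))*(6*(-1)) = 1/5 + (9*((5 - (-1)*(-1)/4) - 6))*(-6) = 1/5 + (9*((5 - 1*1/4) - 6))*(-6) = 1/5 + (9*((5 - 1/4) - 6))*(-6) = 1/5 + (9*(19/4 - 6))*(-6) = 1/5 + (9*(-5/4))*(-6) = 1/5 - 45/4*(-6) = 1/5 + 135/2 = 677/10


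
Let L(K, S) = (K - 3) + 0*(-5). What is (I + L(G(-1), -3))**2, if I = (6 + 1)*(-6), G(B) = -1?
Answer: 2116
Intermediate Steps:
L(K, S) = -3 + K (L(K, S) = (-3 + K) + 0 = -3 + K)
I = -42 (I = 7*(-6) = -42)
(I + L(G(-1), -3))**2 = (-42 + (-3 - 1))**2 = (-42 - 4)**2 = (-46)**2 = 2116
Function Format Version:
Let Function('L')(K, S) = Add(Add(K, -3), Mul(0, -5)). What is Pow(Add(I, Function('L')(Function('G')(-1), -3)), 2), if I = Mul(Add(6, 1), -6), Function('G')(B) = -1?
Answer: 2116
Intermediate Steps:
Function('L')(K, S) = Add(-3, K) (Function('L')(K, S) = Add(Add(-3, K), 0) = Add(-3, K))
I = -42 (I = Mul(7, -6) = -42)
Pow(Add(I, Function('L')(Function('G')(-1), -3)), 2) = Pow(Add(-42, Add(-3, -1)), 2) = Pow(Add(-42, -4), 2) = Pow(-46, 2) = 2116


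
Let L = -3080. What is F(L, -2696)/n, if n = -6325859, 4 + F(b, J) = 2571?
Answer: -2567/6325859 ≈ -0.00040579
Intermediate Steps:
F(b, J) = 2567 (F(b, J) = -4 + 2571 = 2567)
F(L, -2696)/n = 2567/(-6325859) = 2567*(-1/6325859) = -2567/6325859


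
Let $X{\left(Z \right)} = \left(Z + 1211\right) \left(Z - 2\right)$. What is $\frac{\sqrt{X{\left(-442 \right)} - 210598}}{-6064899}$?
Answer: $- \frac{7 i \sqrt{11266}}{6064899} \approx - 0.00012251 i$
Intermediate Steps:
$X{\left(Z \right)} = \left(-2 + Z\right) \left(1211 + Z\right)$ ($X{\left(Z \right)} = \left(1211 + Z\right) \left(-2 + Z\right) = \left(-2 + Z\right) \left(1211 + Z\right)$)
$\frac{\sqrt{X{\left(-442 \right)} - 210598}}{-6064899} = \frac{\sqrt{\left(-2422 + \left(-442\right)^{2} + 1209 \left(-442\right)\right) - 210598}}{-6064899} = \sqrt{\left(-2422 + 195364 - 534378\right) - 210598} \left(- \frac{1}{6064899}\right) = \sqrt{-341436 - 210598} \left(- \frac{1}{6064899}\right) = \sqrt{-552034} \left(- \frac{1}{6064899}\right) = 7 i \sqrt{11266} \left(- \frac{1}{6064899}\right) = - \frac{7 i \sqrt{11266}}{6064899}$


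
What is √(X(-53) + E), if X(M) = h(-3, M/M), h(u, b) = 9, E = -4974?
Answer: I*√4965 ≈ 70.463*I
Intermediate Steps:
X(M) = 9
√(X(-53) + E) = √(9 - 4974) = √(-4965) = I*√4965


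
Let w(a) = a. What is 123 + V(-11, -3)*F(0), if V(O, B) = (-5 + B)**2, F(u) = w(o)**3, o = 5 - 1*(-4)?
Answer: 46779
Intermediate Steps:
o = 9 (o = 5 + 4 = 9)
F(u) = 729 (F(u) = 9**3 = 729)
123 + V(-11, -3)*F(0) = 123 + (-5 - 3)**2*729 = 123 + (-8)**2*729 = 123 + 64*729 = 123 + 46656 = 46779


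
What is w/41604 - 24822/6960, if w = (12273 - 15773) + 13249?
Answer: -40201727/12065160 ≈ -3.3321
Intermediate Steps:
w = 9749 (w = -3500 + 13249 = 9749)
w/41604 - 24822/6960 = 9749/41604 - 24822/6960 = 9749*(1/41604) - 24822*1/6960 = 9749/41604 - 4137/1160 = -40201727/12065160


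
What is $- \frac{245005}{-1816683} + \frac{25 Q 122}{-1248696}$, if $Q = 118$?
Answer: $- \frac{28990620685}{189040399614} \approx -0.15336$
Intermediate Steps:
$- \frac{245005}{-1816683} + \frac{25 Q 122}{-1248696} = - \frac{245005}{-1816683} + \frac{25 \cdot 118 \cdot 122}{-1248696} = \left(-245005\right) \left(- \frac{1}{1816683}\right) + 2950 \cdot 122 \left(- \frac{1}{1248696}\right) = \frac{245005}{1816683} + 359900 \left(- \frac{1}{1248696}\right) = \frac{245005}{1816683} - \frac{89975}{312174} = - \frac{28990620685}{189040399614}$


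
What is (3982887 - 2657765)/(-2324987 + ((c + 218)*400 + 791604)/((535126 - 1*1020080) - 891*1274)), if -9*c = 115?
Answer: -4830332064156/8475039928235 ≈ -0.56995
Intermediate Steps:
c = -115/9 (c = -⅑*115 = -115/9 ≈ -12.778)
(3982887 - 2657765)/(-2324987 + ((c + 218)*400 + 791604)/((535126 - 1*1020080) - 891*1274)) = (3982887 - 2657765)/(-2324987 + ((-115/9 + 218)*400 + 791604)/((535126 - 1*1020080) - 891*1274)) = 1325122/(-2324987 + ((1847/9)*400 + 791604)/((535126 - 1020080) - 1135134)) = 1325122/(-2324987 + (738800/9 + 791604)/(-484954 - 1135134)) = 1325122/(-2324987 + (7863236/9)/(-1620088)) = 1325122/(-2324987 + (7863236/9)*(-1/1620088)) = 1325122/(-2324987 - 1965809/3645198) = 1325122/(-8475039928235/3645198) = 1325122*(-3645198/8475039928235) = -4830332064156/8475039928235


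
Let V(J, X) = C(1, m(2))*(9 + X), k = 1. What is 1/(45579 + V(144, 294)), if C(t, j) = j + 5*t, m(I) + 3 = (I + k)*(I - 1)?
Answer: 1/47094 ≈ 2.1234e-5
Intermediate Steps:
m(I) = -3 + (1 + I)*(-1 + I) (m(I) = -3 + (I + 1)*(I - 1) = -3 + (1 + I)*(-1 + I))
V(J, X) = 45 + 5*X (V(J, X) = ((-4 + 2²) + 5*1)*(9 + X) = ((-4 + 4) + 5)*(9 + X) = (0 + 5)*(9 + X) = 5*(9 + X) = 45 + 5*X)
1/(45579 + V(144, 294)) = 1/(45579 + (45 + 5*294)) = 1/(45579 + (45 + 1470)) = 1/(45579 + 1515) = 1/47094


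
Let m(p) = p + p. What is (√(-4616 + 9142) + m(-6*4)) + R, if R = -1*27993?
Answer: -28041 + √4526 ≈ -27974.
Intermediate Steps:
m(p) = 2*p
R = -27993
(√(-4616 + 9142) + m(-6*4)) + R = (√(-4616 + 9142) + 2*(-6*4)) - 27993 = (√4526 + 2*(-24)) - 27993 = (√4526 - 48) - 27993 = (-48 + √4526) - 27993 = -28041 + √4526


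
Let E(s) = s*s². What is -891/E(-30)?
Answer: 33/1000 ≈ 0.033000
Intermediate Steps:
E(s) = s³
-891/E(-30) = -891/((-30)³) = -891/(-27000) = -891*(-1/27000) = 33/1000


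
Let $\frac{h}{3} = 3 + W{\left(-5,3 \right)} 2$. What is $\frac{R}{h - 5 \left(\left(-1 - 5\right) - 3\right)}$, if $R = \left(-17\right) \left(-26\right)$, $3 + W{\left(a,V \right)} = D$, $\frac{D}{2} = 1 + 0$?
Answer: $\frac{221}{24} \approx 9.2083$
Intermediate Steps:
$D = 2$ ($D = 2 \left(1 + 0\right) = 2 \cdot 1 = 2$)
$W{\left(a,V \right)} = -1$ ($W{\left(a,V \right)} = -3 + 2 = -1$)
$R = 442$
$h = 3$ ($h = 3 \left(3 - 2\right) = 3 \cdot 1 = 3$)
$\frac{R}{h - 5 \left(\left(-1 - 5\right) - 3\right)} = \frac{442}{3 - 5 \left(\left(-1 - 5\right) - 3\right)} = \frac{442}{3 - 5 \left(-6 - 3\right)} = \frac{442}{3 - -45} = \frac{442}{3 + 45} = \frac{442}{48} = 442 \cdot \frac{1}{48} = \frac{221}{24}$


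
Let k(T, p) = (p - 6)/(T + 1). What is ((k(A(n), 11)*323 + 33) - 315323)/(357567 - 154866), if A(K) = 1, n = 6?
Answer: -209655/135134 ≈ -1.5515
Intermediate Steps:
k(T, p) = (-6 + p)/(1 + T)
((k(A(n), 11)*323 + 33) - 315323)/(357567 - 154866) = ((((-6 + 11)/(1 + 1))*323 + 33) - 315323)/(357567 - 154866) = (((5/2)*323 + 33) - 315323)/202701 = ((((½)*5)*323 + 33) - 315323)*(1/202701) = (((5/2)*323 + 33) - 315323)*(1/202701) = ((1615/2 + 33) - 315323)*(1/202701) = (1681/2 - 315323)*(1/202701) = -628965/2*1/202701 = -209655/135134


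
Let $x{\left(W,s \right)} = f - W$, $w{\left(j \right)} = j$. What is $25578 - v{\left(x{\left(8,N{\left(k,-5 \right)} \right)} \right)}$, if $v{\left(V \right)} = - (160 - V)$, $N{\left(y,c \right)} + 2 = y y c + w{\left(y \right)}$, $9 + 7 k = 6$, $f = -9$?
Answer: $25755$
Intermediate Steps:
$k = - \frac{3}{7}$ ($k = - \frac{9}{7} + \frac{1}{7} \cdot 6 = - \frac{9}{7} + \frac{6}{7} = - \frac{3}{7} \approx -0.42857$)
$N{\left(y,c \right)} = -2 + y + c y^{2}$ ($N{\left(y,c \right)} = -2 + \left(y y c + y\right) = -2 + \left(y^{2} c + y\right) = -2 + \left(c y^{2} + y\right) = -2 + \left(y + c y^{2}\right) = -2 + y + c y^{2}$)
$x{\left(W,s \right)} = -9 - W$
$v{\left(V \right)} = -160 + V$
$25578 - v{\left(x{\left(8,N{\left(k,-5 \right)} \right)} \right)} = 25578 - \left(-160 - 17\right) = 25578 - -177 = 25578 + 177 = 25755$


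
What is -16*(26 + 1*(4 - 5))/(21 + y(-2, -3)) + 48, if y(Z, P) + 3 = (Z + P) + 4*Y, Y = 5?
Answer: 1184/33 ≈ 35.879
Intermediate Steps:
y(Z, P) = 17 + P + Z (y(Z, P) = -3 + ((Z + P) + 4*5) = -3 + ((P + Z) + 20) = -3 + (20 + P + Z) = 17 + P + Z)
-16*(26 + 1*(4 - 5))/(21 + y(-2, -3)) + 48 = -16*(26 + 1*(4 - 5))/(21 + (17 - 3 - 2)) + 48 = -16*(26 + 1*(-1))/(21 + 12) + 48 = -16*(26 - 1)/33 + 48 = -400/33 + 48 = 1184/33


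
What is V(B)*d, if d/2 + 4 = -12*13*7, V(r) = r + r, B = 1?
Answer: -4384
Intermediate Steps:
V(r) = 2*r
d = -2192 (d = -8 + 2*(-12*13*7) = -8 + 2*(-156*7) = -8 + 2*(-1092) = -8 - 2184 = -2192)
V(B)*d = (2*1)*(-2192) = 2*(-2192) = -4384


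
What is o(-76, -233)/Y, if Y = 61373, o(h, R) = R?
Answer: -233/61373 ≈ -0.0037965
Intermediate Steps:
o(-76, -233)/Y = -233/61373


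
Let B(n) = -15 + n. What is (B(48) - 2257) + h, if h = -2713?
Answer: -4937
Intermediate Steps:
(B(48) - 2257) + h = ((-15 + 48) - 2257) - 2713 = (33 - 2257) - 2713 = -2224 - 2713 = -4937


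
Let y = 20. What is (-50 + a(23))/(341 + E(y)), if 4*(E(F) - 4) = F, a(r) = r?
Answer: -27/350 ≈ -0.077143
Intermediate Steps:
E(F) = 4 + F/4
(-50 + a(23))/(341 + E(y)) = (-50 + 23)/(341 + (4 + (¼)*20)) = -27/(341 + (4 + 5)) = -27/(341 + 9) = -27/350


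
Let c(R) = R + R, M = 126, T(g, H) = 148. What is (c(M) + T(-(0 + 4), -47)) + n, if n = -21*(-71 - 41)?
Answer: 2752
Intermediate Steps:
n = 2352 (n = -21*(-112) = 2352)
c(R) = 2*R
(c(M) + T(-(0 + 4), -47)) + n = (2*126 + 148) + 2352 = (252 + 148) + 2352 = 400 + 2352 = 2752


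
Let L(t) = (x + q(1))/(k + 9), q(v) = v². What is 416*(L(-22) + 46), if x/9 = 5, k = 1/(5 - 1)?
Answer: 784576/37 ≈ 21205.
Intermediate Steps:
k = ¼ (k = 1/4 = ¼ ≈ 0.25000)
x = 45 (x = 9*5 = 45)
L(t) = 184/37 (L(t) = (45 + 1²)/(¼ + 9) = (45 + 1)/(37/4) = 46*(4/37) = 184/37)
416*(L(-22) + 46) = 416*(184/37 + 46) = 416*(1886/37) = 784576/37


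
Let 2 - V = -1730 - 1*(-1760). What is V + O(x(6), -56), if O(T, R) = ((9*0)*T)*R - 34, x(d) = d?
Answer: -62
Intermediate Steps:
O(T, R) = -34 (O(T, R) = (0*T)*R - 34 = 0*R - 34 = 0 - 34 = -34)
V = -28 (V = 2 - (-1730 - 1*(-1760)) = 2 - (-1730 + 1760) = 2 - 1*30 = 2 - 30 = -28)
V + O(x(6), -56) = -28 - 34 = -62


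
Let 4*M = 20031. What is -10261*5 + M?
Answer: -185189/4 ≈ -46297.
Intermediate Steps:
M = 20031/4 (M = (1/4)*20031 = 20031/4 ≈ 5007.8)
-10261*5 + M = -10261*5 + 20031/4 = -51305 + 20031/4 = -185189/4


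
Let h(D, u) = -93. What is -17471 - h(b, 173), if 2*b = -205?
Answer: -17378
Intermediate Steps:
b = -205/2 (b = (1/2)*(-205) = -205/2 ≈ -102.50)
-17471 - h(b, 173) = -17471 - 1*(-93) = -17471 + 93 = -17378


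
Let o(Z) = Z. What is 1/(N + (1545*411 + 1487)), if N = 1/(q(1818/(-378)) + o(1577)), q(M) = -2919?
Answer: 1342/854158843 ≈ 1.5711e-6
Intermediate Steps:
N = -1/1342 (N = 1/(-2919 + 1577) = 1/(-1342) = -1/1342 ≈ -0.00074516)
1/(N + (1545*411 + 1487)) = 1/(-1/1342 + (1545*411 + 1487)) = 1/(-1/1342 + (634995 + 1487)) = 1/(-1/1342 + 636482) = 1/(854158843/1342) = 1342/854158843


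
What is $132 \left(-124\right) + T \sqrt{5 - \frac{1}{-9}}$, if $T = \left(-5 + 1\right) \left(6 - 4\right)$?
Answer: $-16368 - \frac{8 \sqrt{46}}{3} \approx -16386.0$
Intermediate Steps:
$T = -8$ ($T = \left(-4\right) 2 = -8$)
$132 \left(-124\right) + T \sqrt{5 - \frac{1}{-9}} = 132 \left(-124\right) - 8 \sqrt{5 - \frac{1}{-9}} = -16368 - 8 \sqrt{5 - - \frac{1}{9}} = -16368 - 8 \sqrt{5 + \frac{1}{9}} = -16368 - 8 \sqrt{\frac{46}{9}} = -16368 - 8 \frac{\sqrt{46}}{3} = -16368 - \frac{8 \sqrt{46}}{3}$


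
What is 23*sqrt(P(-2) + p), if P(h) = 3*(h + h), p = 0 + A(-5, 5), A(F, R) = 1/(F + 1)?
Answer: 161*I/2 ≈ 80.5*I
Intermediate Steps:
A(F, R) = 1/(1 + F)
p = -1/4 (p = 0 + 1/(1 - 5) = 0 + 1/(-4) = 0 - 1/4 = -1/4 ≈ -0.25000)
P(h) = 6*h (P(h) = 3*(2*h) = 6*h)
23*sqrt(P(-2) + p) = 23*sqrt(6*(-2) - 1/4) = 23*sqrt(-12 - 1/4) = 23*sqrt(-49/4) = 23*(7*I/2) = 161*I/2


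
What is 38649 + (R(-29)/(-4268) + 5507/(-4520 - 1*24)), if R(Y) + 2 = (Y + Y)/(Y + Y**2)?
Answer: 1311672551953/33939136 ≈ 38648.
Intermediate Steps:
R(Y) = -2 + 2*Y/(Y + Y**2) (R(Y) = -2 + (Y + Y)/(Y + Y**2) = -2 + (2*Y)/(Y + Y**2) = -2 + 2*Y/(Y + Y**2))
38649 + (R(-29)/(-4268) + 5507/(-4520 - 1*24)) = 38649 + (-2*(-29)/(1 - 29)/(-4268) + 5507/(-4520 - 1*24)) = 38649 + (-2*(-29)/(-28)*(-1/4268) + 5507/(-4520 - 24)) = 38649 + (-2*(-29)*(-1/28)*(-1/4268) + 5507/(-4544)) = 38649 + (-29/14*(-1/4268) + 5507*(-1/4544)) = 38649 + (29/59752 - 5507/4544) = 38649 - 41115311/33939136 = 1311672551953/33939136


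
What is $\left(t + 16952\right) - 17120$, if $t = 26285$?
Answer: $26117$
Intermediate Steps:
$\left(t + 16952\right) - 17120 = \left(26285 + 16952\right) - 17120 = 43237 - 17120 = 26117$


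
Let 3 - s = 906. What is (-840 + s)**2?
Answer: 3038049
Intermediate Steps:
s = -903 (s = 3 - 1*906 = 3 - 906 = -903)
(-840 + s)**2 = (-840 - 903)**2 = (-1743)**2 = 3038049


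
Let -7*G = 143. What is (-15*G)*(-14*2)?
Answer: -8580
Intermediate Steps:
G = -143/7 (G = -1/7*143 = -143/7 ≈ -20.429)
(-15*G)*(-14*2) = (-15*(-143/7))*(-14*2) = (2145/7)*(-28) = -8580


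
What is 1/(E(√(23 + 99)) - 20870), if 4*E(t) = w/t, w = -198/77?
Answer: -499043440/10415036592719 + 126*√122/10415036592719 ≈ -4.7916e-5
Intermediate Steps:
w = -18/7 (w = -198*1/77 = -18/7 ≈ -2.5714)
E(t) = -9/(14*t) (E(t) = (-18/(7*t))/4 = -9/(14*t))
1/(E(√(23 + 99)) - 20870) = 1/(-9/(14*√(23 + 99)) - 20870) = 1/(-9*√122/122/14 - 20870) = 1/(-9*√122/1708 - 20870) = 1/(-20870 - 9*√122/1708)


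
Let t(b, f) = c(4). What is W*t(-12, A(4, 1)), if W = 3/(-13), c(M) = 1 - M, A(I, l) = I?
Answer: 9/13 ≈ 0.69231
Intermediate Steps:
t(b, f) = -3 (t(b, f) = 1 - 1*4 = 1 - 4 = -3)
W = -3/13 (W = 3*(-1/13) = -3/13 ≈ -0.23077)
W*t(-12, A(4, 1)) = -3/13*(-3) = 9/13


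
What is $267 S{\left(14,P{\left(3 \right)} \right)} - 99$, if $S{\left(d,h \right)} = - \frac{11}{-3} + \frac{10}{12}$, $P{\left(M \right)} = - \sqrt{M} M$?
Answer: $\frac{2205}{2} \approx 1102.5$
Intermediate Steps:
$P{\left(M \right)} = - M^{\frac{3}{2}}$
$S{\left(d,h \right)} = \frac{9}{2}$ ($S{\left(d,h \right)} = \left(-11\right) \left(- \frac{1}{3}\right) + 10 \cdot \frac{1}{12} = \frac{11}{3} + \frac{5}{6} = \frac{9}{2}$)
$267 S{\left(14,P{\left(3 \right)} \right)} - 99 = 267 \cdot \frac{9}{2} - 99 = \frac{2403}{2} - 99 = \frac{2205}{2}$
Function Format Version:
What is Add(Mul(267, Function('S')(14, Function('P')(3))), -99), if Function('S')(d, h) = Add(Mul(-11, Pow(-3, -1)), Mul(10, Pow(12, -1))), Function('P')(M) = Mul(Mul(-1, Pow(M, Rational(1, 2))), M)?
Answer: Rational(2205, 2) ≈ 1102.5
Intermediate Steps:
Function('P')(M) = Mul(-1, Pow(M, Rational(3, 2)))
Function('S')(d, h) = Rational(9, 2) (Function('S')(d, h) = Add(Mul(-11, Rational(-1, 3)), Mul(10, Rational(1, 12))) = Add(Rational(11, 3), Rational(5, 6)) = Rational(9, 2))
Add(Mul(267, Function('S')(14, Function('P')(3))), -99) = Add(Mul(267, Rational(9, 2)), -99) = Add(Rational(2403, 2), -99) = Rational(2205, 2)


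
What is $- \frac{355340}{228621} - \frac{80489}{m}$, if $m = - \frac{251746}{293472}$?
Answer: $\frac{2700114206054564}{28777211133} \approx 93828.0$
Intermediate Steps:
$m = - \frac{125873}{146736}$ ($m = \left(-251746\right) \frac{1}{293472} = - \frac{125873}{146736} \approx -0.85782$)
$- \frac{355340}{228621} - \frac{80489}{m} = - \frac{355340}{228621} - \frac{80489}{- \frac{125873}{146736}} = \left(-355340\right) \frac{1}{228621} - - \frac{11810633904}{125873} = - \frac{355340}{228621} + \frac{11810633904}{125873} = \frac{2700114206054564}{28777211133}$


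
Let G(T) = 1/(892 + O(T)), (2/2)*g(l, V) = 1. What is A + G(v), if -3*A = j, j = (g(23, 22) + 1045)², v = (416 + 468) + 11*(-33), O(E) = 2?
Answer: -108682189/298 ≈ -3.6471e+5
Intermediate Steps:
v = 521 (v = 884 - 363 = 521)
g(l, V) = 1
j = 1094116 (j = (1 + 1045)² = 1046² = 1094116)
A = -1094116/3 (A = -⅓*1094116 = -1094116/3 ≈ -3.6471e+5)
G(T) = 1/894 (G(T) = 1/(892 + 2) = 1/894)
A + G(v) = -1094116/3 + 1/894 = -108682189/298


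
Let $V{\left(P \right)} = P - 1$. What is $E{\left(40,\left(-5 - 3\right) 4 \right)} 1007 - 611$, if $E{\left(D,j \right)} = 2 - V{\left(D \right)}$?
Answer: $-37870$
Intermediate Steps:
$V{\left(P \right)} = -1 + P$
$E{\left(D,j \right)} = 3 - D$ ($E{\left(D,j \right)} = 2 - \left(-1 + D\right) = 3 - D$)
$E{\left(40,\left(-5 - 3\right) 4 \right)} 1007 - 611 = \left(3 - 40\right) 1007 - 611 = \left(-37\right) 1007 - 611 = -37259 - 611 = -37870$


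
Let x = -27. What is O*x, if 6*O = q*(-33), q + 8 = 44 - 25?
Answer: 3267/2 ≈ 1633.5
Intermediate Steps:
q = 11 (q = -8 + (44 - 25) = -8 + 19 = 11)
O = -121/2 (O = (11*(-33))/6 = (⅙)*(-363) = -121/2 ≈ -60.500)
O*x = -121/2*(-27) = 3267/2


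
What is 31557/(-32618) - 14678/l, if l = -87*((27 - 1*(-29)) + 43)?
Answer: 206966563/280938834 ≈ 0.73670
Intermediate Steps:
l = -8613 (l = -87*((27 + 29) + 43) = -87*(56 + 43) = -87*99 = -8613)
31557/(-32618) - 14678/l = 31557/(-32618) - 14678/(-8613) = 31557*(-1/32618) - 14678*(-1/8613) = -31557/32618 + 14678/8613 = 206966563/280938834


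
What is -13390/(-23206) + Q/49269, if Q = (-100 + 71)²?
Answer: 339614078/571668207 ≈ 0.59408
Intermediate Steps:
Q = 841 (Q = (-29)² = 841)
-13390/(-23206) + Q/49269 = -13390/(-23206) + 841/49269 = -13390*(-1/23206) + 841*(1/49269) = 6695/11603 + 841/49269 = 339614078/571668207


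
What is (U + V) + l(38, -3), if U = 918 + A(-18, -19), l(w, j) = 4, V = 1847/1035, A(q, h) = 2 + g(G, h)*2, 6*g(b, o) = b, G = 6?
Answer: 960257/1035 ≈ 927.78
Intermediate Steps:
g(b, o) = b/6
A(q, h) = 4 (A(q, h) = 2 + ((1/6)*6)*2 = 2 + 1*2 = 2 + 2 = 4)
V = 1847/1035 (V = 1847*(1/1035) = 1847/1035 ≈ 1.7845)
U = 922 (U = 918 + 4 = 922)
(U + V) + l(38, -3) = (922 + 1847/1035) + 4 = 956117/1035 + 4 = 960257/1035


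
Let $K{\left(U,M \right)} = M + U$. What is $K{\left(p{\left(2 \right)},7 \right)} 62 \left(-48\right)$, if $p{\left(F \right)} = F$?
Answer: $-26784$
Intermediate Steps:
$K{\left(p{\left(2 \right)},7 \right)} 62 \left(-48\right) = \left(7 + 2\right) 62 \left(-48\right) = 9 \cdot 62 \left(-48\right) = 558 \left(-48\right) = -26784$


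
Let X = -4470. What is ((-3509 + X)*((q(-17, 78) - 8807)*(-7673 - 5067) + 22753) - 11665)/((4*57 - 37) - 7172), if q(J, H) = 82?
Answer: 887099271352/6981 ≈ 1.2707e+8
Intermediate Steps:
((-3509 + X)*((q(-17, 78) - 8807)*(-7673 - 5067) + 22753) - 11665)/((4*57 - 37) - 7172) = ((-3509 - 4470)*((82 - 8807)*(-7673 - 5067) + 22753) - 11665)/((4*57 - 37) - 7172) = (-7979*(-8725*(-12740) + 22753) - 11665)/((228 - 37) - 7172) = (-7979*(111156500 + 22753) - 11665)/(191 - 7172) = (-7979*111179253 - 11665)/(-6981) = (-887099259687 - 11665)*(-1/6981) = -887099271352*(-1/6981) = 887099271352/6981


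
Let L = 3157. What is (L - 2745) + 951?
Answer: 1363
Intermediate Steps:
(L - 2745) + 951 = (3157 - 2745) + 951 = 412 + 951 = 1363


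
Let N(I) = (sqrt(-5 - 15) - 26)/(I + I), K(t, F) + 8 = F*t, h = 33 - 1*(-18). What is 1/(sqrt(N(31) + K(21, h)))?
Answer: sqrt(31)/sqrt(32940 + I*sqrt(5)) ≈ 0.030677 - 1.0412e-6*I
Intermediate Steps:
h = 51 (h = 33 + 18 = 51)
K(t, F) = -8 + F*t
N(I) = (-26 + 2*I*sqrt(5))/(2*I) (N(I) = (sqrt(-20) - 26)/((2*I)) = (2*I*sqrt(5) - 26)*(1/(2*I)) = (-26 + 2*I*sqrt(5))*(1/(2*I)) = (-26 + 2*I*sqrt(5))/(2*I))
1/(sqrt(N(31) + K(21, h))) = 1/(sqrt((-13 + I*sqrt(5))/31 + (-8 + 51*21))) = 1/(sqrt((-13 + I*sqrt(5))/31 + (-8 + 1071))) = 1/(sqrt((-13/31 + I*sqrt(5)/31) + 1063)) = 1/(sqrt(32940/31 + I*sqrt(5)/31)) = 1/sqrt(32940/31 + I*sqrt(5)/31)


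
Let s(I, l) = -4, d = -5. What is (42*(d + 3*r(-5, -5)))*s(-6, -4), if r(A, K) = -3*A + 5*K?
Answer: 5880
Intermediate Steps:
(42*(d + 3*r(-5, -5)))*s(-6, -4) = (42*(-5 + 3*(-3*(-5) + 5*(-5))))*(-4) = (42*(-5 + 3*(15 - 25)))*(-4) = (42*(-5 + 3*(-10)))*(-4) = (42*(-5 - 30))*(-4) = (42*(-35))*(-4) = -1470*(-4) = 5880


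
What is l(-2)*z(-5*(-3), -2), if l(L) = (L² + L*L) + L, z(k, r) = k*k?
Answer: 1350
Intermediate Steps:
z(k, r) = k²
l(L) = L + 2*L² (l(L) = (L² + L²) + L = 2*L² + L = L + 2*L²)
l(-2)*z(-5*(-3), -2) = (-2*(1 + 2*(-2)))*(-5*(-3))² = -2*(1 - 4)*15² = -2*(-3)*225 = 6*225 = 1350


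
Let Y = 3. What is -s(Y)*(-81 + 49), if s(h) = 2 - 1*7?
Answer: -160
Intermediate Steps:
s(h) = -5 (s(h) = 2 - 7 = -5)
-s(Y)*(-81 + 49) = -(-5)*(-81 + 49) = -(-5)*(-32) = -1*160 = -160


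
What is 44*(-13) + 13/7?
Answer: -3991/7 ≈ -570.14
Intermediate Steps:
44*(-13) + 13/7 = -572 + 13*(1/7) = -572 + 13/7 = -3991/7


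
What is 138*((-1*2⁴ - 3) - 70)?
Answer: -12282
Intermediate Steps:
138*((-1*2⁴ - 3) - 70) = 138*((-1*16 - 3) - 70) = 138*((-16 - 3) - 70) = 138*(-19 - 70) = 138*(-89) = -12282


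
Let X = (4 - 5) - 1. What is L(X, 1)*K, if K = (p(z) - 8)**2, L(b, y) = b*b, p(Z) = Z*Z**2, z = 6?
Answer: 173056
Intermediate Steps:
X = -2 (X = -1 - 1 = -2)
p(Z) = Z**3
L(b, y) = b**2
K = 43264 (K = (6**3 - 8)**2 = (216 - 8)**2 = 208**2 = 43264)
L(X, 1)*K = (-2)**2*43264 = 4*43264 = 173056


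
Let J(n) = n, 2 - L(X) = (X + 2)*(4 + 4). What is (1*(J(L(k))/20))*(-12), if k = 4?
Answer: 138/5 ≈ 27.600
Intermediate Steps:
L(X) = -14 - 8*X (L(X) = 2 - (X + 2)*(4 + 4) = 2 - (2 + X)*8 = 2 - (16 + 8*X) = 2 + (-16 - 8*X) = -14 - 8*X)
(1*(J(L(k))/20))*(-12) = (1*((-14 - 8*4)/20))*(-12) = (1*((-14 - 32)*(1/20)))*(-12) = (1*(-46*1/20))*(-12) = (1*(-23/10))*(-12) = -23/10*(-12) = 138/5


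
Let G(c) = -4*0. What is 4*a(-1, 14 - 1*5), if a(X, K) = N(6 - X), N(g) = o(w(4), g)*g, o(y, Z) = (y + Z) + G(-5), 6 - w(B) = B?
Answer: 252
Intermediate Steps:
G(c) = 0
w(B) = 6 - B
o(y, Z) = Z + y (o(y, Z) = (y + Z) + 0 = (Z + y) + 0 = Z + y)
N(g) = g*(2 + g) (N(g) = (g + (6 - 1*4))*g = (g + (6 - 4))*g = (g + 2)*g = (2 + g)*g = g*(2 + g))
a(X, K) = (6 - X)*(8 - X) (a(X, K) = (6 - X)*(2 + (6 - X)) = (6 - X)*(8 - X))
4*a(-1, 14 - 1*5) = 4*((-8 - 1)*(-6 - 1)) = 4*(-9*(-7)) = 4*63 = 252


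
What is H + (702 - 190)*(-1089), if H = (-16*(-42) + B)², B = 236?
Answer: 266896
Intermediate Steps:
H = 824464 (H = (-16*(-42) + 236)² = (672 + 236)² = 908² = 824464)
H + (702 - 190)*(-1089) = 824464 + (702 - 190)*(-1089) = 824464 + 512*(-1089) = 824464 - 557568 = 266896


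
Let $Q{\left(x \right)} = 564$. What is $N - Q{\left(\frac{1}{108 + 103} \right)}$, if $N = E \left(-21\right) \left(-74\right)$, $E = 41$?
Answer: $63150$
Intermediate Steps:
$N = 63714$ ($N = 41 \left(-21\right) \left(-74\right) = \left(-861\right) \left(-74\right) = 63714$)
$N - Q{\left(\frac{1}{108 + 103} \right)} = 63714 - 564 = 63150$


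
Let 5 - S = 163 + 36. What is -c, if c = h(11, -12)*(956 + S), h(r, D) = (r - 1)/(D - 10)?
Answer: 3810/11 ≈ 346.36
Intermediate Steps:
S = -194 (S = 5 - (163 + 36) = 5 - 1*199 = 5 - 199 = -194)
h(r, D) = (-1 + r)/(-10 + D)
c = -3810/11 (c = ((-1 + 11)/(-10 - 12))*(956 - 194) = (10/(-22))*762 = -1/22*10*762 = -5/11*762 = -3810/11 ≈ -346.36)
-c = -1*(-3810/11) = 3810/11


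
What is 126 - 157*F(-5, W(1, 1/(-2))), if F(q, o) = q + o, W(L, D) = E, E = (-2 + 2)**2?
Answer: 911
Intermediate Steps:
E = 0 (E = 0**2 = 0)
W(L, D) = 0
F(q, o) = o + q
126 - 157*F(-5, W(1, 1/(-2))) = 126 - 157*(0 - 5) = 126 - 157*(-5) = 126 + 785 = 911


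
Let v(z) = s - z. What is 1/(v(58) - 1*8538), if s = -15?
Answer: -1/8611 ≈ -0.00011613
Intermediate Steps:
v(z) = -15 - z
1/(v(58) - 1*8538) = 1/((-15 - 1*58) - 1*8538) = 1/((-15 - 58) - 8538) = 1/(-73 - 8538) = 1/(-8611) = -1/8611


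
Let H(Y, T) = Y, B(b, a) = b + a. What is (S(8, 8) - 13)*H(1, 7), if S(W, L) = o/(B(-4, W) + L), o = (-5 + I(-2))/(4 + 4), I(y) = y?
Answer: -1255/96 ≈ -13.073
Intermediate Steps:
B(b, a) = a + b
o = -7/8 (o = (-5 - 2)/(4 + 4) = -7/8 ≈ -0.87500)
S(W, L) = -7/(8*(-4 + L + W)) (S(W, L) = -7/8/((W - 4) + L) = -7/8/((-4 + W) + L) = -7/8/(-4 + L + W) = -7/(8*(-4 + L + W)))
(S(8, 8) - 13)*H(1, 7) = (-7/(-32 + 8*8 + 8*8) - 13)*1 = (-7/(-32 + 64 + 64) - 13)*1 = (-7/96 - 13)*1 = -1255/96*1 = -1255/96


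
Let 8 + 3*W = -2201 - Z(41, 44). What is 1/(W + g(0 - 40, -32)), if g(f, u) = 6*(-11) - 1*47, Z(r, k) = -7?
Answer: -1/847 ≈ -0.0011806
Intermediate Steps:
g(f, u) = -113 (g(f, u) = -66 - 47 = -113)
W = -734 (W = -8/3 + (-2201 - 1*(-7))/3 = -8/3 + (-2201 + 7)/3 = -8/3 + (1/3)*(-2194) = -8/3 - 2194/3 = -734)
1/(W + g(0 - 40, -32)) = 1/(-734 - 113) = 1/(-847) = -1/847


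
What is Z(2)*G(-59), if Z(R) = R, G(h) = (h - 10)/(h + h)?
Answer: 69/59 ≈ 1.1695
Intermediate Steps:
G(h) = (-10 + h)/(2*h) (G(h) = (-10 + h)/((2*h)) = (-10 + h)*(1/(2*h)) = (-10 + h)/(2*h))
Z(2)*G(-59) = 2*((1/2)*(-10 - 59)/(-59)) = 2*((1/2)*(-1/59)*(-69)) = 2*(69/118) = 69/59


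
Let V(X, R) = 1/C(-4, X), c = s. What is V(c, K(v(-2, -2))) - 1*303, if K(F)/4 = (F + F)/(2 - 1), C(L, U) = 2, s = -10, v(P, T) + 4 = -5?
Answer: -605/2 ≈ -302.50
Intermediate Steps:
v(P, T) = -9 (v(P, T) = -4 - 5 = -9)
K(F) = 8*F (K(F) = 4*((F + F)/(2 - 1)) = 4*((2*F)/1) = 4*((2*F)*1) = 4*(2*F) = 8*F)
c = -10
V(X, R) = ½ (V(X, R) = 1/2 = 1*(½) = ½)
V(c, K(v(-2, -2))) - 1*303 = ½ - 1*303 = ½ - 303 = -605/2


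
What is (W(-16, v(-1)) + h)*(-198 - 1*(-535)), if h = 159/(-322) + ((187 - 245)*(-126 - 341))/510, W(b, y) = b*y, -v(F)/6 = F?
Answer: -1200481283/82110 ≈ -14620.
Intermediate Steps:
v(F) = -6*F
h = 4320301/82110 (h = 159*(-1/322) - 58*(-467)*(1/510) = -159/322 + 27086*(1/510) = -159/322 + 13543/255 = 4320301/82110 ≈ 52.616)
(W(-16, v(-1)) + h)*(-198 - 1*(-535)) = (-(-96)*(-1) + 4320301/82110)*(-198 - 1*(-535)) = (-16*6 + 4320301/82110)*(-198 + 535) = (-96 + 4320301/82110)*337 = -3562259/82110*337 = -1200481283/82110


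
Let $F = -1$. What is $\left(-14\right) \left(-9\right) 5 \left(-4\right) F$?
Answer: $2520$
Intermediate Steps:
$\left(-14\right) \left(-9\right) 5 \left(-4\right) F = \left(-14\right) \left(-9\right) 5 \left(-4\right) \left(-1\right) = 126 \left(\left(-20\right) \left(-1\right)\right) = 126 \cdot 20 = 2520$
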